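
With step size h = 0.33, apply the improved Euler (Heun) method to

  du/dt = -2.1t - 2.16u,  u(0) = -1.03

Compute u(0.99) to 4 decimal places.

Heun: k1 = f(t_n, u_n); k2 = f(t_n + h, u_n + h·k1); u_{n+1} = u_n + (h/2)·(k1 + k2).
t=0.000000, u=-1.030000:
  k1 = f(0.000000, -1.030000) = 2.224800
  k2 = f(0.330000, -0.295816) = -0.054037
  u ← -1.030000 + (0.33/2)·(2.224800 + (-0.054037)) = -0.671824
t=0.330000, u=-0.671824:
  k1 = f(0.330000, -0.671824) = 0.758140
  k2 = f(0.660000, -0.421638) = -0.475262
  u ← -0.671824 + (0.33/2)·(0.758140 + (-0.475262)) = -0.625149
t=0.660000, u=-0.625149:
  k1 = f(0.660000, -0.625149) = -0.035678
  k2 = f(0.990000, -0.636923) = -0.703247
  u ← -0.625149 + (0.33/2)·(-0.035678 + (-0.703247)) = -0.747072
u(0.99) ≈ -0.7471

-0.7471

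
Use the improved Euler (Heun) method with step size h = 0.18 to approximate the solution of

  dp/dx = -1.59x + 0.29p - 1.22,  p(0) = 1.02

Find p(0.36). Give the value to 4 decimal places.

0.5637

Heun: k1 = f(x_n, p_n); k2 = f(x_n + h, p_n + h·k1); p_{n+1} = p_n + (h/2)·(k1 + k2).
x=0.000000, p=1.020000:
  k1 = f(0.000000, 1.020000) = -0.924200
  k2 = f(0.180000, 0.853644) = -1.258643
  p ← 1.020000 + (0.18/2)·(-0.924200 + (-1.258643)) = 0.823544
x=0.180000, p=0.823544:
  k1 = f(0.180000, 0.823544) = -1.267372
  k2 = f(0.360000, 0.595417) = -1.619729
  p ← 0.823544 + (0.18/2)·(-1.267372 + (-1.619729)) = 0.563705
p(0.36) ≈ 0.5637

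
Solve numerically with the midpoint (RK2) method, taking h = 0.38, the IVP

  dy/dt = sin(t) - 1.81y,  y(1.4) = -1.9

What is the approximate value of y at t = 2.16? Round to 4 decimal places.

Midpoint: k1 = f(t_n, y_n); k2 = f(t_n + h/2, y_n + (h/2)·k1); y_{n+1} = y_n + h·k2.
t=1.400000, y=-1.900000:
  k1 = f(1.400000, -1.900000) = 4.424450
  k2 = f(1.590000, -1.059355) = 2.917247
  y ← -1.900000 + 0.38·2.917247 = -0.791446
t=1.780000, y=-0.791446:
  k1 = f(1.780000, -0.791446) = 2.410714
  k2 = f(1.970000, -0.333410) = 1.524844
  y ← -0.791446 + 0.38·1.524844 = -0.212005
y(2.16) ≈ -0.2120

-0.2120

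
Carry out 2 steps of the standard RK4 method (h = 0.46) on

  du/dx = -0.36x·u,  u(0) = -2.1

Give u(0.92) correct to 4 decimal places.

RK4: k1 = f(x_n, u_n); k2 = f(x_n + h/2, u_n + (h/2)·k1); k3 = f(x_n + h/2, u_n + (h/2)·k2); k4 = f(x_n + h, u_n + h·k3); u_{n+1} = u_n + (h/6)·(k1 + 2k2 + 2k3 + k4).
x=0.000000, u=-2.100000:
  k1 = f(0.000000, -2.100000) = 0.000000
  k2 = f(0.230000, -2.100000) = 0.173880
  k3 = f(0.230000, -2.060008) = 0.170569
  k4 = f(0.460000, -2.021538) = 0.334767
  u ← -2.100000 + (0.46/6)·(k1 + 2k2 + 2k3 + k4) = -2.021519
x=0.460000, u=-2.021519:
  k1 = f(0.460000, -2.021519) = 0.334764
  k2 = f(0.690000, -1.944523) = 0.483020
  k3 = f(0.690000, -1.910425) = 0.474549
  k4 = f(0.920000, -1.803226) = 0.597229
  u ← -2.021519 + (0.46/6)·(k1 + 2k2 + 2k3 + k4) = -1.803239
u(0.92) ≈ -1.8032

-1.8032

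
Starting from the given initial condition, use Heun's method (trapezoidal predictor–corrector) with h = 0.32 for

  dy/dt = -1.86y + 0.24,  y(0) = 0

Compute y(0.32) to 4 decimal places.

0.0539

Heun: k1 = f(t_n, y_n); k2 = f(t_n + h, y_n + h·k1); y_{n+1} = y_n + (h/2)·(k1 + k2).
t=0.000000, y=0.000000:
  k1 = f(0.000000, 0.000000) = 0.240000
  k2 = f(0.320000, 0.076800) = 0.097152
  y ← 0.000000 + (0.32/2)·(0.240000 + 0.097152) = 0.053944
y(0.32) ≈ 0.0539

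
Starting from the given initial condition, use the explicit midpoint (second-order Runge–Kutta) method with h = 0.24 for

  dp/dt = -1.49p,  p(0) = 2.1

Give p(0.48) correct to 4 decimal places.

Midpoint: k1 = f(t_n, p_n); k2 = f(t_n + h/2, p_n + (h/2)·k1); p_{n+1} = p_n + h·k2.
t=0.000000, p=2.100000:
  k1 = f(0.000000, 2.100000) = -3.129000
  k2 = f(0.120000, 1.724520) = -2.569535
  p ← 2.100000 + 0.24·(-2.569535) = 1.483312
t=0.240000, p=1.483312:
  k1 = f(0.240000, 1.483312) = -2.210134
  k2 = f(0.360000, 1.218096) = -1.814962
  p ← 1.483312 + 0.24·(-1.814962) = 1.047721
p(0.48) ≈ 1.0477

1.0477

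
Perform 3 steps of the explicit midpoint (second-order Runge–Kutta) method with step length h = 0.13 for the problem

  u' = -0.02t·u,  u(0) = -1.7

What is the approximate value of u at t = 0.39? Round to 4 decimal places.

Midpoint: k1 = f(t_n, u_n); k2 = f(t_n + h/2, u_n + (h/2)·k1); u_{n+1} = u_n + h·k2.
t=0.000000, u=-1.700000:
  k1 = f(0.000000, -1.700000) = 0.000000
  k2 = f(0.065000, -1.700000) = 0.002210
  u ← -1.700000 + 0.13·0.002210 = -1.699713
t=0.130000, u=-1.699713:
  k1 = f(0.130000, -1.699713) = 0.004419
  k2 = f(0.195000, -1.699425) = 0.006628
  u ← -1.699713 + 0.13·0.006628 = -1.698851
t=0.260000, u=-1.698851:
  k1 = f(0.260000, -1.698851) = 0.008834
  k2 = f(0.325000, -1.698277) = 0.011039
  u ← -1.698851 + 0.13·0.011039 = -1.697416
u(0.39) ≈ -1.6974

-1.6974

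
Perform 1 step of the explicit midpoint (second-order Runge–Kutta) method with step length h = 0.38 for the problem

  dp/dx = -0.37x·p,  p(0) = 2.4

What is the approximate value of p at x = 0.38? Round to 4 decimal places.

2.3359

Midpoint: k1 = f(x_n, p_n); k2 = f(x_n + h/2, p_n + (h/2)·k1); p_{n+1} = p_n + h·k2.
x=0.000000, p=2.400000:
  k1 = f(0.000000, 2.400000) = 0.000000
  k2 = f(0.190000, 2.400000) = -0.168720
  p ← 2.400000 + 0.38·(-0.168720) = 2.335886
p(0.38) ≈ 2.3359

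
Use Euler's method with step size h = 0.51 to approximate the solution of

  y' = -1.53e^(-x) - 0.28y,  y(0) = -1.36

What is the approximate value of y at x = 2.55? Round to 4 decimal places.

-1.7989

Euler: y_{n+1} = y_n + h·f(x_n, y_n).
x=0.000000, y=-1.360000: f=-1.149200 → y ← -1.360000 + 0.51·(-1.149200) = -1.946092
x=0.510000, y=-1.946092: f=-0.373852 → y ← -1.946092 + 0.51·(-0.373852) = -2.136757
x=1.020000, y=-2.136757: f=0.046582 → y ← -2.136757 + 0.51·0.046582 = -2.113000
x=1.530000, y=-2.113000: f=0.260340 → y ← -2.113000 + 0.51·0.260340 = -1.980226
x=2.040000, y=-1.980226: f=0.355519 → y ← -1.980226 + 0.51·0.355519 = -1.798912
y(2.55) ≈ -1.7989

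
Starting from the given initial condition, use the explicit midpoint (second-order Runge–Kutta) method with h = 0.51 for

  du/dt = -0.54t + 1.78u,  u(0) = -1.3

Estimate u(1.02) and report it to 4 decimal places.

-7.4336

Midpoint: k1 = f(t_n, u_n); k2 = f(t_n + h/2, u_n + (h/2)·k1); u_{n+1} = u_n + h·k2.
t=0.000000, u=-1.300000:
  k1 = f(0.000000, -1.300000) = -2.314000
  k2 = f(0.255000, -1.890070) = -3.502025
  u ← -1.300000 + 0.51·(-3.502025) = -3.086033
t=0.510000, u=-3.086033:
  k1 = f(0.510000, -3.086033) = -5.768538
  k2 = f(0.765000, -4.557010) = -8.524577
  u ← -3.086033 + 0.51·(-8.524577) = -7.433567
u(1.02) ≈ -7.4336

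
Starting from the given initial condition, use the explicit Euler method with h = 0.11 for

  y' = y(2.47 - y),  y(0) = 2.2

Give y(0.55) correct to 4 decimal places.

Euler: y_{n+1} = y_n + h·f(x_n, y_n).
x=0.000000, y=2.200000: f=0.594000 → y ← 2.200000 + 0.11·0.594000 = 2.265340
x=0.110000, y=2.265340: f=0.463624 → y ← 2.265340 + 0.11·0.463624 = 2.316339
x=0.220000, y=2.316339: f=0.355932 → y ← 2.316339 + 0.11·0.355932 = 2.355491
x=0.330000, y=2.355491: f=0.269725 → y ← 2.355491 + 0.11·0.269725 = 2.385161
x=0.440000, y=2.385161: f=0.202355 → y ← 2.385161 + 0.11·0.202355 = 2.407420
y(0.55) ≈ 2.4074

2.4074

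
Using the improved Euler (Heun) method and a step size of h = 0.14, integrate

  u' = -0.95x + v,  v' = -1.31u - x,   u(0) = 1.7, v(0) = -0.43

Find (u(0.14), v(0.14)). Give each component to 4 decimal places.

Heun on (u,v): k1 = f(x_n, state_n); k2 = f(x_n + h, state_n + h·k1); state_{n+1} = state_n + (h/2)·(k1 + k2).
0.000000: (1.700000, -0.430000)
  k1 = (-0.430000, -2.227000)
  predictor → (1.639800, -0.741780)
  k2 = (-0.874780, -2.288138)
  → (1.608665, -0.746060)
(u(0.14), v(0.14)) ≈ (1.6087, -0.7461)

1.6087, -0.7461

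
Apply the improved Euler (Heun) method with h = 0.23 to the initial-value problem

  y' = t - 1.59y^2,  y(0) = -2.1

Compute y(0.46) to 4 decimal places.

Heun: k1 = f(t_n, y_n); k2 = f(t_n + h, y_n + h·k1); y_{n+1} = y_n + (h/2)·(k1 + k2).
t=0.000000, y=-2.100000:
  k1 = f(0.000000, -2.100000) = -7.011900
  k2 = f(0.230000, -3.712737) = -21.687221
  y ← -2.100000 + (0.23/2)·(-7.011900 + (-21.687221)) = -5.400399
t=0.230000, y=-5.400399:
  k1 = f(0.230000, -5.400399) = -46.141251
  k2 = f(0.460000, -16.012887) = -407.235944
  y ← -5.400399 + (0.23/2)·(-46.141251 + (-407.235944)) = -57.538776
y(0.46) ≈ -57.5388

-57.5388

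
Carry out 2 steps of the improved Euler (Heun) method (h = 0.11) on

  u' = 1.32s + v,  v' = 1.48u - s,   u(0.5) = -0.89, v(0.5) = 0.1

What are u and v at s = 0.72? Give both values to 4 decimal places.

-0.7347, -0.2977

Heun on (u,v): k1 = f(s_n, state_n); k2 = f(s_n + h, state_n + h·k1); state_{n+1} = state_n + (h/2)·(k1 + k2).
0.500000: (-0.890000, 0.100000)
  k1 = (0.760000, -1.817200)
  predictor → (-0.806400, -0.099892)
  k2 = (0.705308, -1.803472)
  → (-0.809408, -0.099137)
0.610000: (-0.809408, -0.099137)
  k1 = (0.706063, -1.807924)
  predictor → (-0.731741, -0.298009)
  k2 = (0.652391, -1.802977)
  → (-0.734693, -0.297737)
(u(0.72), v(0.72)) ≈ (-0.7347, -0.2977)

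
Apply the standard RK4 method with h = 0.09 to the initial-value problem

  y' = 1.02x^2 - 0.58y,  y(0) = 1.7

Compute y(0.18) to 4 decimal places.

RK4: k1 = f(x_n, y_n); k2 = f(x_n + h/2, y_n + (h/2)·k1); k3 = f(x_n + h/2, y_n + (h/2)·k2); k4 = f(x_n + h, y_n + h·k3); y_{n+1} = y_n + (h/6)·(k1 + 2k2 + 2k3 + k4).
x=0.000000, y=1.700000:
  k1 = f(0.000000, 1.700000) = -0.986000
  k2 = f(0.045000, 1.655630) = -0.958200
  k3 = f(0.045000, 1.656881) = -0.958925
  k4 = f(0.090000, 1.613697) = -0.927682
  y ← 1.700000 + (0.09/6)·(k1 + 2k2 + 2k3 + k4) = 1.613781
x=0.090000, y=1.613781:
  k1 = f(0.090000, 1.613781) = -0.927731
  k2 = f(0.135000, 1.572033) = -0.893190
  k3 = f(0.135000, 1.573587) = -0.894091
  k4 = f(0.180000, 1.533313) = -0.856273
  y ← 1.613781 + (0.09/6)·(k1 + 2k2 + 2k3 + k4) = 1.533403
y(0.18) ≈ 1.5334

1.5334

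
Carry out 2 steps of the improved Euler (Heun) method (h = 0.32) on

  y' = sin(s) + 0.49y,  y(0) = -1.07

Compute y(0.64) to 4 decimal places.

Heun: k1 = f(s_n, y_n); k2 = f(s_n + h, y_n + h·k1); y_{n+1} = y_n + (h/2)·(k1 + k2).
s=0.000000, y=-1.070000:
  k1 = f(0.000000, -1.070000) = -0.524300
  k2 = f(0.320000, -1.237776) = -0.291944
  y ← -1.070000 + (0.32/2)·(-0.524300 + (-0.291944)) = -1.200599
s=0.320000, y=-1.200599:
  k1 = f(0.320000, -1.200599) = -0.273727
  k2 = f(0.640000, -1.288192) = -0.034018
  y ← -1.200599 + (0.32/2)·(-0.273727 + (-0.034018)) = -1.249838
y(0.64) ≈ -1.2498

-1.2498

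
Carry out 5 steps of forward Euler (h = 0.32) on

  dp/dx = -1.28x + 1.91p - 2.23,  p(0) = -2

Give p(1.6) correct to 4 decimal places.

Euler: p_{n+1} = p_n + h·f(x_n, p_n).
x=0.000000, p=-2.000000: f=-6.050000 → p ← -2.000000 + 0.32·(-6.050000) = -3.936000
x=0.320000, p=-3.936000: f=-10.157360 → p ← -3.936000 + 0.32·(-10.157360) = -7.186355
x=0.640000, p=-7.186355: f=-16.775138 → p ← -7.186355 + 0.32·(-16.775138) = -12.554399
x=0.960000, p=-12.554399: f=-27.437703 → p ← -12.554399 + 0.32·(-27.437703) = -21.334464
x=1.280000, p=-21.334464: f=-44.617227 → p ← -21.334464 + 0.32·(-44.617227) = -35.611977
p(1.6) ≈ -35.6120

-35.6120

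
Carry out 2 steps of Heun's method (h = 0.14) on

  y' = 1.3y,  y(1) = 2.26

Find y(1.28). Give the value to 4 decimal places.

3.2466

Heun: k1 = f(x_n, y_n); k2 = f(x_n + h, y_n + h·k1); y_{n+1} = y_n + (h/2)·(k1 + k2).
x=1.000000, y=2.260000:
  k1 = f(1.000000, 2.260000) = 2.938000
  k2 = f(1.140000, 2.671320) = 3.472716
  y ← 2.260000 + (0.14/2)·(2.938000 + 3.472716) = 2.708750
x=1.140000, y=2.708750:
  k1 = f(1.140000, 2.708750) = 3.521375
  k2 = f(1.280000, 3.201743) = 4.162265
  y ← 2.708750 + (0.14/2)·(3.521375 + 4.162265) = 3.246605
y(1.28) ≈ 3.2466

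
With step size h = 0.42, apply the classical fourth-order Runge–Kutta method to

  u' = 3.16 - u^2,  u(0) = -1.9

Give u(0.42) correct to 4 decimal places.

-2.3784

RK4: k1 = f(s_n, u_n); k2 = f(s_n + h/2, u_n + (h/2)·k1); k3 = f(s_n + h/2, u_n + (h/2)·k2); k4 = f(s_n + h, u_n + h·k3); u_{n+1} = u_n + (h/6)·(k1 + 2k2 + 2k3 + k4).
s=0.000000, u=-1.900000:
  k1 = f(0.000000, -1.900000) = -0.450000
  k2 = f(0.210000, -1.994500) = -0.818030
  k3 = f(0.210000, -2.071786) = -1.132299
  k4 = f(0.420000, -2.375565) = -2.483311
  u ← -1.900000 + (0.42/6)·(k1 + 2k2 + 2k3 + k4) = -2.378378
u(0.42) ≈ -2.3784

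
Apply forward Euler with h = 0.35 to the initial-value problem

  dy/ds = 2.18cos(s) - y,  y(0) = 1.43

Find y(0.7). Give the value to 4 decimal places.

1.8169

Euler: y_{n+1} = y_n + h·f(s_n, y_n).
s=0.000000, y=1.430000: f=0.750000 → y ← 1.430000 + 0.35·0.750000 = 1.692500
s=0.350000, y=1.692500: f=0.355333 → y ← 1.692500 + 0.35·0.355333 = 1.816866
y(0.7) ≈ 1.8169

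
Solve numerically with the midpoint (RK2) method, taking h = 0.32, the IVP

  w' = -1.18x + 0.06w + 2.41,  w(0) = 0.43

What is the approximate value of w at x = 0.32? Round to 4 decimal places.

Midpoint: k1 = f(x_n, w_n); k2 = f(x_n + h/2, w_n + (h/2)·k1); w_{n+1} = w_n + h·k2.
x=0.000000, w=0.430000:
  k1 = f(0.000000, 0.430000) = 2.435800
  k2 = f(0.160000, 0.819728) = 2.270384
  w ← 0.430000 + 0.32·2.270384 = 1.156523
w(0.32) ≈ 1.1565

1.1565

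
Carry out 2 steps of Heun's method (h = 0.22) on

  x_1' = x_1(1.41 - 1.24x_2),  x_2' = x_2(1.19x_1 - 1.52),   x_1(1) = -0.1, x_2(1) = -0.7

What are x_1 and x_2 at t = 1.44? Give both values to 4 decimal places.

Heun on (x_1,x_2): k1 = f(t_n, state_n); k2 = f(t_n + h, state_n + h·k1); state_{n+1} = state_n + (h/2)·(k1 + k2).
1.000000: (-0.100000, -0.700000)
  k1 = (-0.227800, 1.147300)
  predictor → (-0.150116, -0.447594)
  k2 = (-0.294980, 0.760300)
  → (-0.157506, -0.490164)
1.220000: (-0.157506, -0.490164)
  k1 = (-0.317816, 0.836922)
  predictor → (-0.227425, -0.306041)
  k2 = (-0.406976, 0.548008)
  → (-0.237233, -0.337822)
(x_1(1.44), x_2(1.44)) ≈ (-0.2372, -0.3378)

-0.2372, -0.3378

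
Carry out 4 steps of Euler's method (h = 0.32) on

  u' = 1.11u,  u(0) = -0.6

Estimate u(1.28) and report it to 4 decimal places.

Euler: u_{n+1} = u_n + h·f(x_n, u_n).
x=0.000000, u=-0.600000: f=-0.666000 → u ← -0.600000 + 0.32·(-0.666000) = -0.813120
x=0.320000, u=-0.813120: f=-0.902563 → u ← -0.813120 + 0.32·(-0.902563) = -1.101940
x=0.640000, u=-1.101940: f=-1.223154 → u ← -1.101940 + 0.32·(-1.223154) = -1.493349
x=0.960000, u=-1.493349: f=-1.657618 → u ← -1.493349 + 0.32·(-1.657618) = -2.023787
u(1.28) ≈ -2.0238

-2.0238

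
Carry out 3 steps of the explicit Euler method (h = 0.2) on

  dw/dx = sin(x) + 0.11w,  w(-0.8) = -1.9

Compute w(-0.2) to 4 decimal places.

Euler: w_{n+1} = w_n + h·f(x_n, w_n).
x=-0.800000, w=-1.900000: f=-0.926356 → w ← -1.900000 + 0.2·(-0.926356) = -2.085271
x=-0.600000, w=-2.085271: f=-0.794022 → w ← -2.085271 + 0.2·(-0.794022) = -2.244076
x=-0.400000, w=-2.244076: f=-0.636267 → w ← -2.244076 + 0.2·(-0.636267) = -2.371329
w(-0.2) ≈ -2.3713

-2.3713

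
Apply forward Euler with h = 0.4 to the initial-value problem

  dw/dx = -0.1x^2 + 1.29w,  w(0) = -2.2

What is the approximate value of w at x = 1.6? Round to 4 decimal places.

-11.7315

Euler: w_{n+1} = w_n + h·f(x_n, w_n).
x=0.000000, w=-2.200000: f=-2.838000 → w ← -2.200000 + 0.4·(-2.838000) = -3.335200
x=0.400000, w=-3.335200: f=-4.318408 → w ← -3.335200 + 0.4·(-4.318408) = -5.062563
x=0.800000, w=-5.062563: f=-6.594707 → w ← -5.062563 + 0.4·(-6.594707) = -7.700446
x=1.200000, w=-7.700446: f=-10.077575 → w ← -7.700446 + 0.4·(-10.077575) = -11.731476
w(1.6) ≈ -11.7315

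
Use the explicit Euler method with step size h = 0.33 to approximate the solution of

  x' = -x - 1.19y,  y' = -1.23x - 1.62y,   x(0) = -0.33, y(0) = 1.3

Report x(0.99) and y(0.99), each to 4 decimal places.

Euler on (x,y): x_{n+1} = x_n + h·x', y_{n+1} = y_n + h·y'.
0.000000: (-0.330000, 1.300000); f=(-1.217000, -1.700100) → (-0.731610, 0.738967)
0.330000: (-0.731610, 0.738967); f=(-0.147761, -0.297246) → (-0.780371, 0.640876)
0.660000: (-0.780371, 0.640876); f=(0.017729, -0.078362) → (-0.774521, 0.615016)
(x(0.99), y(0.99)) ≈ (-0.7745, 0.6150)

-0.7745, 0.6150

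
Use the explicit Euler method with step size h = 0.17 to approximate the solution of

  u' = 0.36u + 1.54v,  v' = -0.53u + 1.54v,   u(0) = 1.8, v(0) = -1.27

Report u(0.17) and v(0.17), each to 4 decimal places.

1.5777, -1.7647

Euler on (u,v): u_{n+1} = u_n + h·u', v_{n+1} = v_n + h·v'.
0.000000: (1.800000, -1.270000); f=(-1.307800, -2.909800) → (1.577674, -1.764666)
(u(0.17), v(0.17)) ≈ (1.5777, -1.7647)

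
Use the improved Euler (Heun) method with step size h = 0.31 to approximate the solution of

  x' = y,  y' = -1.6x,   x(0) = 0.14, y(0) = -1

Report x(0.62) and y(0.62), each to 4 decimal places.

Heun on (x,y): k1 = f(t_n, state_n); k2 = f(t_n + h, state_n + h·k1); state_{n+1} = state_n + (h/2)·(k1 + k2).
0.000000: (0.140000, -1.000000)
  k1 = (-1.000000, -0.224000)
  predictor → (-0.170000, -1.069440)
  k2 = (-1.069440, 0.272000)
  → (-0.180763, -0.992560)
0.310000: (-0.180763, -0.992560)
  k1 = (-0.992560, 0.289221)
  predictor → (-0.488457, -0.902901)
  k2 = (-0.902901, 0.781531)
  → (-0.474560, -0.826593)
(x(0.62), y(0.62)) ≈ (-0.4746, -0.8266)

-0.4746, -0.8266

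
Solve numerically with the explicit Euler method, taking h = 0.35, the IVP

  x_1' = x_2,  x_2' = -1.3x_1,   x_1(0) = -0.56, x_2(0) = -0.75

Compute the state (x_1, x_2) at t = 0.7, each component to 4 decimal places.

-0.9958, -0.1210

Euler on (x_1,x_2): x_1_{n+1} = x_1_n + h·x_1', x_2_{n+1} = x_2_n + h·x_2'.
0.000000: (-0.560000, -0.750000); f=(-0.750000, 0.728000) → (-0.822500, -0.495200)
0.350000: (-0.822500, -0.495200); f=(-0.495200, 1.069250) → (-0.995820, -0.120962)
(x_1(0.7), x_2(0.7)) ≈ (-0.9958, -0.1210)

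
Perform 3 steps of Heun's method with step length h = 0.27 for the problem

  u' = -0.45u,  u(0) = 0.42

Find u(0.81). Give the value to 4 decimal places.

0.2920

Heun: k1 = f(t_n, u_n); k2 = f(t_n + h, u_n + h·k1); u_{n+1} = u_n + (h/2)·(k1 + k2).
t=0.000000, u=0.420000:
  k1 = f(0.000000, 0.420000) = -0.189000
  k2 = f(0.270000, 0.368970) = -0.166036
  u ← 0.420000 + (0.27/2)·(-0.189000 + (-0.166036)) = 0.372070
t=0.270000, u=0.372070:
  k1 = f(0.270000, 0.372070) = -0.167432
  k2 = f(0.540000, 0.326864) = -0.147089
  u ← 0.372070 + (0.27/2)·(-0.167432 + (-0.147089)) = 0.329610
t=0.540000, u=0.329610:
  k1 = f(0.540000, 0.329610) = -0.148324
  k2 = f(0.810000, 0.289562) = -0.130303
  u ← 0.329610 + (0.27/2)·(-0.148324 + (-0.130303)) = 0.291995
u(0.81) ≈ 0.2920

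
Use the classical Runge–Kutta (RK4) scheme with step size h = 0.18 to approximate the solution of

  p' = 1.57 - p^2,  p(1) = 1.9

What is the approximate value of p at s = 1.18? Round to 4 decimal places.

1.6300

RK4: k1 = f(s_n, p_n); k2 = f(s_n + h/2, p_n + (h/2)·k1); k3 = f(s_n + h/2, p_n + (h/2)·k2); k4 = f(s_n + h, p_n + h·k3); p_{n+1} = p_n + (h/6)·(k1 + 2k2 + 2k3 + k4).
s=1.000000, p=1.900000:
  k1 = f(1.000000, 1.900000) = -2.040000
  k2 = f(1.090000, 1.716400) = -1.376029
  k3 = f(1.090000, 1.776157) = -1.584735
  k4 = f(1.180000, 1.614748) = -1.037410
  p ← 1.900000 + (0.18/6)·(k1 + 2k2 + 2k3 + k4) = 1.630032
p(1.18) ≈ 1.6300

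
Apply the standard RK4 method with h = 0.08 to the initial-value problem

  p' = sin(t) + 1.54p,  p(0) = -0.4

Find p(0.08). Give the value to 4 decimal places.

-0.4491

RK4: k1 = f(t_n, p_n); k2 = f(t_n + h/2, p_n + (h/2)·k1); k3 = f(t_n + h/2, p_n + (h/2)·k2); k4 = f(t_n + h, p_n + h·k3); p_{n+1} = p_n + (h/6)·(k1 + 2k2 + 2k3 + k4).
t=0.000000, p=-0.400000:
  k1 = f(0.000000, -0.400000) = -0.616000
  k2 = f(0.040000, -0.424640) = -0.613956
  k3 = f(0.040000, -0.424558) = -0.613830
  k4 = f(0.080000, -0.449106) = -0.611709
  p ← -0.400000 + (0.08/6)·(k1 + 2k2 + 2k3 + k4) = -0.449110
p(0.08) ≈ -0.4491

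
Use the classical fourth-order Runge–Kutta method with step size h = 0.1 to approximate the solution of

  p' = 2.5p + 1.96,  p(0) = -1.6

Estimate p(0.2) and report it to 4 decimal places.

-2.1293

RK4: k1 = f(x_n, p_n); k2 = f(x_n + h/2, p_n + (h/2)·k1); k3 = f(x_n + h/2, p_n + (h/2)·k2); k4 = f(x_n + h, p_n + h·k3); p_{n+1} = p_n + (h/6)·(k1 + 2k2 + 2k3 + k4).
x=0.000000, p=-1.600000:
  k1 = f(0.000000, -1.600000) = -2.040000
  k2 = f(0.050000, -1.702000) = -2.295000
  k3 = f(0.050000, -1.714750) = -2.326875
  k4 = f(0.100000, -1.832688) = -2.621719
  p ← -1.600000 + (0.1/6)·(k1 + 2k2 + 2k3 + k4) = -1.831758
x=0.100000, p=-1.831758:
  k1 = f(0.100000, -1.831758) = -2.619395
  k2 = f(0.150000, -1.962728) = -2.946819
  k3 = f(0.150000, -1.979099) = -2.987747
  k4 = f(0.200000, -2.130533) = -3.366331
  p ← -1.831758 + (0.1/6)·(k1 + 2k2 + 2k3 + k4) = -2.129339
p(0.2) ≈ -2.1293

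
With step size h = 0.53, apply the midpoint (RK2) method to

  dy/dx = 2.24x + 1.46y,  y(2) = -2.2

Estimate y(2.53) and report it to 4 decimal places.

-0.9533

Midpoint: k1 = f(x_n, y_n); k2 = f(x_n + h/2, y_n + (h/2)·k1); y_{n+1} = y_n + h·k2.
x=2.000000, y=-2.200000:
  k1 = f(2.000000, -2.200000) = 1.268000
  k2 = f(2.265000, -1.863980) = 2.352189
  y ← -2.200000 + 0.53·2.352189 = -0.953340
y(2.53) ≈ -0.9533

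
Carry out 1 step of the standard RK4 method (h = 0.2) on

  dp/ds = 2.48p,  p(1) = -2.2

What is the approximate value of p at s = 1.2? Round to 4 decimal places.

-3.6121

RK4: k1 = f(s_n, p_n); k2 = f(s_n + h/2, p_n + (h/2)·k1); k3 = f(s_n + h/2, p_n + (h/2)·k2); k4 = f(s_n + h, p_n + h·k3); p_{n+1} = p_n + (h/6)·(k1 + 2k2 + 2k3 + k4).
s=1.000000, p=-2.200000:
  k1 = f(1.000000, -2.200000) = -5.456000
  k2 = f(1.100000, -2.745600) = -6.809088
  k3 = f(1.100000, -2.880909) = -7.144654
  k4 = f(1.200000, -3.628931) = -8.999748
  p ← -2.200000 + (0.2/6)·(k1 + 2k2 + 2k3 + k4) = -3.612108
p(1.2) ≈ -3.6121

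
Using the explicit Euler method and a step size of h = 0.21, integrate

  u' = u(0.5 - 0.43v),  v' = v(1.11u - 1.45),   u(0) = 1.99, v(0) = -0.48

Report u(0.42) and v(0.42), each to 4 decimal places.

2.6400, -0.6835

Euler on (u,v): u_{n+1} = u_n + h·u', v_{n+1} = v_n + h·v'.
0.000000: (1.990000, -0.480000); f=(1.405736, -0.364272) → (2.285205, -0.556497)
0.210000: (2.285205, -0.556497); f=(1.689437, -0.604677) → (2.639986, -0.683479)
(u(0.42), v(0.42)) ≈ (2.6400, -0.6835)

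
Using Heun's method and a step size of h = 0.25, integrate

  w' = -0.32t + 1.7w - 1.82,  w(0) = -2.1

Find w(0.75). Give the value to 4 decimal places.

-10.0946

Heun: k1 = f(t_n, w_n); k2 = f(t_n + h, w_n + h·k1); w_{n+1} = w_n + (h/2)·(k1 + k2).
t=0.000000, w=-2.100000:
  k1 = f(0.000000, -2.100000) = -5.390000
  k2 = f(0.250000, -3.447500) = -7.760750
  w ← -2.100000 + (0.25/2)·(-5.390000 + (-7.760750)) = -3.743844
t=0.250000, w=-3.743844:
  k1 = f(0.250000, -3.743844) = -8.264534
  k2 = f(0.500000, -5.809977) = -11.856961
  w ← -3.743844 + (0.25/2)·(-8.264534 + (-11.856961)) = -6.259031
t=0.500000, w=-6.259031:
  k1 = f(0.500000, -6.259031) = -12.620352
  k2 = f(0.750000, -9.414119) = -18.064002
  w ← -6.259031 + (0.25/2)·(-12.620352 + (-18.064002)) = -10.094575
w(0.75) ≈ -10.0946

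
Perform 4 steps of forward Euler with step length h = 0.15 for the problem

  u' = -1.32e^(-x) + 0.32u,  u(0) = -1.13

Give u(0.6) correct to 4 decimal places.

-2.0581

Euler: u_{n+1} = u_n + h·f(x_n, u_n).
x=0.000000, u=-1.130000: f=-1.681600 → u ← -1.130000 + 0.15·(-1.681600) = -1.382240
x=0.150000, u=-1.382240: f=-1.578451 → u ← -1.382240 + 0.15·(-1.578451) = -1.619008
x=0.300000, u=-1.619008: f=-1.495963 → u ← -1.619008 + 0.15·(-1.495963) = -1.843402
x=0.450000, u=-1.843402: f=-1.431558 → u ← -1.843402 + 0.15·(-1.431558) = -2.058136
u(0.6) ≈ -2.0581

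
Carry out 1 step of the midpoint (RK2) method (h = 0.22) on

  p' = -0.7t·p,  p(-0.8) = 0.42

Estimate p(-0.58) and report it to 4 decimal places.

0.4674

Midpoint: k1 = f(t_n, p_n); k2 = f(t_n + h/2, p_n + (h/2)·k1); p_{n+1} = p_n + h·k2.
t=-0.800000, p=0.420000:
  k1 = f(-0.800000, 0.420000) = 0.235200
  k2 = f(-0.690000, 0.445872) = 0.215356
  p ← 0.420000 + 0.22·0.215356 = 0.467378
p(-0.58) ≈ 0.4674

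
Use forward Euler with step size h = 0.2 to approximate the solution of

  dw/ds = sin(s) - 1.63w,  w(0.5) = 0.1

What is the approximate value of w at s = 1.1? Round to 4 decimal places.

Euler: w_{n+1} = w_n + h·f(s_n, w_n).
s=0.500000, w=0.100000: f=0.316426 → w ← 0.100000 + 0.2·0.316426 = 0.163285
s=0.700000, w=0.163285: f=0.378063 → w ← 0.163285 + 0.2·0.378063 = 0.238898
s=0.900000, w=0.238898: f=0.393924 → w ← 0.238898 + 0.2·0.393924 = 0.317682
w(1.1) ≈ 0.3177

0.3177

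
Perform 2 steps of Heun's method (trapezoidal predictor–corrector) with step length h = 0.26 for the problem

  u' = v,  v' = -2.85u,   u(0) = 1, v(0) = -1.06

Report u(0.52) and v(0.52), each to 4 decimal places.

0.1259, -2.0006

Heun on (u,v): k1 = f(x_n, state_n); k2 = f(x_n + h, state_n + h·k1); state_{n+1} = state_n + (h/2)·(k1 + k2).
0.000000: (1.000000, -1.060000)
  k1 = (-1.060000, -2.850000)
  predictor → (0.724400, -1.801000)
  k2 = (-1.801000, -2.064540)
  → (0.628070, -1.698890)
0.260000: (0.628070, -1.698890)
  k1 = (-1.698890, -1.789999)
  predictor → (0.186359, -2.164290)
  k2 = (-2.164290, -0.531122)
  → (0.125857, -2.000636)
(u(0.52), v(0.52)) ≈ (0.1259, -2.0006)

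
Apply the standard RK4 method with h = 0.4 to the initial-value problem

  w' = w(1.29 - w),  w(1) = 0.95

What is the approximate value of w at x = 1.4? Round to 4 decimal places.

1.0629

RK4: k1 = f(x_n, w_n); k2 = f(x_n + h/2, w_n + (h/2)·k1); k3 = f(x_n + h/2, w_n + (h/2)·k2); k4 = f(x_n + h, w_n + h·k3); w_{n+1} = w_n + (h/6)·(k1 + 2k2 + 2k3 + k4).
x=1.000000, w=0.950000:
  k1 = f(1.000000, 0.950000) = 0.323000
  k2 = f(1.200000, 1.014600) = 0.279421
  k3 = f(1.200000, 1.005884) = 0.285788
  k4 = f(1.400000, 1.064315) = 0.240200
  w ← 0.950000 + (0.4/6)·(k1 + 2k2 + 2k3 + k4) = 1.062908
w(1.4) ≈ 1.0629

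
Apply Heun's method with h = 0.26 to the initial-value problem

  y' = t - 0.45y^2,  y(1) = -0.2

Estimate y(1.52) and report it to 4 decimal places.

Heun: k1 = f(t_n, y_n); k2 = f(t_n + h, y_n + h·k1); y_{n+1} = y_n + (h/2)·(k1 + k2).
t=1.000000, y=-0.200000:
  k1 = f(1.000000, -0.200000) = 0.982000
  k2 = f(1.260000, 0.055320) = 1.258623
  y ← -0.200000 + (0.26/2)·(0.982000 + 1.258623) = 0.091281
t=1.260000, y=0.091281:
  k1 = f(1.260000, 0.091281) = 1.256251
  k2 = f(1.520000, 0.417906) = 1.441410
  y ← 0.091281 + (0.26/2)·(1.256251 + 1.441410) = 0.441977
y(1.52) ≈ 0.4420

0.4420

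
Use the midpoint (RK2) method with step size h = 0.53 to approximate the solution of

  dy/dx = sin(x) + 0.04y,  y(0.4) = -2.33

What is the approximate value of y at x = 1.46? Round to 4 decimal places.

Midpoint: k1 = f(x_n, y_n); k2 = f(x_n + h/2, y_n + (h/2)·k1); y_{n+1} = y_n + h·k2.
x=0.400000, y=-2.330000:
  k1 = f(0.400000, -2.330000) = 0.296218
  k2 = f(0.665000, -2.251502) = 0.526999
  y ← -2.330000 + 0.53·0.526999 = -2.050691
x=0.930000, y=-2.050691:
  k1 = f(0.930000, -2.050691) = 0.719592
  k2 = f(1.195000, -1.859999) = 0.855816
  y ← -2.050691 + 0.53·0.855816 = -1.597108
y(1.46) ≈ -1.5971

-1.5971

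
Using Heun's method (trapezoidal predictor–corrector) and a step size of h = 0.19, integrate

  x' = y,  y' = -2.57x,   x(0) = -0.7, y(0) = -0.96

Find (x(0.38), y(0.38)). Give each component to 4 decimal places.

Heun on (x,y): k1 = f(t_n, state_n); k2 = f(t_n + h, state_n + h·k1); state_{n+1} = state_n + (h/2)·(k1 + k2).
0.000000: (-0.700000, -0.960000)
  k1 = (-0.960000, 1.799000)
  predictor → (-0.882400, -0.618190)
  k2 = (-0.618190, 2.267768)
  → (-0.849928, -0.573657)
0.190000: (-0.849928, -0.573657)
  k1 = (-0.573657, 2.184315)
  predictor → (-0.958923, -0.158637)
  k2 = (-0.158637, 2.464432)
  → (-0.919496, -0.132026)
(x(0.38), y(0.38)) ≈ (-0.9195, -0.1320)

-0.9195, -0.1320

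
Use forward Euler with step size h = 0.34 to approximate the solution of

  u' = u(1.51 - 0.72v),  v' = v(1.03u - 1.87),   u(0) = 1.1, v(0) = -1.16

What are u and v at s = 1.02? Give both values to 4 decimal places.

Euler on (u,v): u_{n+1} = u_n + h·u', v_{n+1} = v_n + h·v'.
0.000000: (1.100000, -1.160000); f=(2.579720, 0.854920) → (1.977105, -0.869327)
0.340000: (1.977105, -0.869327); f=(4.222929, -0.144672) → (3.412901, -0.918516)
0.680000: (3.412901, -0.918516); f=(7.410538, -1.511222) → (5.932483, -1.432331)
(u(1.02), v(1.02)) ≈ (5.9325, -1.4323)

5.9325, -1.4323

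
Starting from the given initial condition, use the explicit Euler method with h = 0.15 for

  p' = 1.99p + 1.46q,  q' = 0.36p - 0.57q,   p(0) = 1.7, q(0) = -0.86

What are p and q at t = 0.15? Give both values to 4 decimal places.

2.0191, -0.6947

Euler on (p,q): p_{n+1} = p_n + h·p', q_{n+1} = q_n + h·q'.
0.000000: (1.700000, -0.860000); f=(2.127400, 1.102200) → (2.019110, -0.694670)
(p(0.15), q(0.15)) ≈ (2.0191, -0.6947)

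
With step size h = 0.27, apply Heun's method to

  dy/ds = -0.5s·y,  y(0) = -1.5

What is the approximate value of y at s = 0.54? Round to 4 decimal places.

-1.3941

Heun: k1 = f(s_n, y_n); k2 = f(s_n + h, y_n + h·k1); y_{n+1} = y_n + (h/2)·(k1 + k2).
s=0.000000, y=-1.500000:
  k1 = f(0.000000, -1.500000) = 0.000000
  k2 = f(0.270000, -1.500000) = 0.202500
  y ← -1.500000 + (0.27/2)·(0.000000 + 0.202500) = -1.472662
s=0.270000, y=-1.472662:
  k1 = f(0.270000, -1.472662) = 0.198809
  k2 = f(0.540000, -1.418984) = 0.383126
  y ← -1.472662 + (0.27/2)·(0.198809 + 0.383126) = -1.394101
y(0.54) ≈ -1.3941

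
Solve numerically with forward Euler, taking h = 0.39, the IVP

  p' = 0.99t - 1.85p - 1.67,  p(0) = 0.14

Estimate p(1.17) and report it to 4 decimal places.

Euler: p_{n+1} = p_n + h·f(t_n, p_n).
t=0.000000, p=0.140000: f=-1.929000 → p ← 0.140000 + 0.39·(-1.929000) = -0.612310
t=0.390000, p=-0.612310: f=-0.151126 → p ← -0.612310 + 0.39·(-0.151126) = -0.671249
t=0.780000, p=-0.671249: f=0.344011 → p ← -0.671249 + 0.39·0.344011 = -0.537085
p(1.17) ≈ -0.5371

-0.5371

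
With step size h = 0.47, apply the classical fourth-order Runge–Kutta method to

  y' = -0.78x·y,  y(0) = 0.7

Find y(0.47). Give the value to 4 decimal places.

RK4: k1 = f(x_n, y_n); k2 = f(x_n + h/2, y_n + (h/2)·k1); k3 = f(x_n + h/2, y_n + (h/2)·k2); k4 = f(x_n + h, y_n + h·k3); y_{n+1} = y_n + (h/6)·(k1 + 2k2 + 2k3 + k4).
x=0.000000, y=0.700000:
  k1 = f(0.000000, 0.700000) = 0.000000
  k2 = f(0.235000, 0.700000) = -0.128310
  k3 = f(0.235000, 0.669847) = -0.122783
  k4 = f(0.470000, 0.642292) = -0.235464
  y ← 0.700000 + (0.47/6)·(k1 + 2k2 + 2k3 + k4) = 0.642217
y(0.47) ≈ 0.6422

0.6422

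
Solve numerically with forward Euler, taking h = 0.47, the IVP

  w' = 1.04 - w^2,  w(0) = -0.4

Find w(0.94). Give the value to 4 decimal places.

Euler: w_{n+1} = w_n + h·f(x_n, w_n).
x=0.000000, w=-0.400000: f=0.880000 → w ← -0.400000 + 0.47·0.880000 = 0.013600
x=0.470000, w=0.013600: f=1.039815 → w ← 0.013600 + 0.47·1.039815 = 0.502313
w(0.94) ≈ 0.5023

0.5023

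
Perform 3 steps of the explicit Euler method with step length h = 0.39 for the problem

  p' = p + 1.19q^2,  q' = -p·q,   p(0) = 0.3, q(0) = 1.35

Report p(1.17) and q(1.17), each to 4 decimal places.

3.5264, 0.0352

Euler on (p,q): p_{n+1} = p_n + h·p', q_{n+1} = q_n + h·q'.
0.000000: (0.300000, 1.350000); f=(2.468775, -0.405000) → (1.262822, 1.192050)
0.390000: (1.262822, 1.192050); f=(2.953792, -1.505347) → (2.414801, 0.604965)
0.780000: (2.414801, 0.604965); f=(2.850320, -1.460869) → (3.526426, 0.035226)
(p(1.17), q(1.17)) ≈ (3.5264, 0.0352)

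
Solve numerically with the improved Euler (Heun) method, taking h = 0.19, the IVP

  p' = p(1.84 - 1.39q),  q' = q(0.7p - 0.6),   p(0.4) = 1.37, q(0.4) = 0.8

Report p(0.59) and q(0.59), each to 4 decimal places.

1.5614, 0.8672

Heun on (p,q): k1 = f(t_n, state_n); k2 = f(t_n + h, state_n + h·k1); state_{n+1} = state_n + (h/2)·(k1 + k2).
0.400000: (1.370000, 0.800000)
  k1 = (0.997360, 0.287200)
  predictor → (1.559498, 0.854568)
  k2 = (1.017028, 0.420147)
  → (1.561367, 0.867198)
(p(0.59), q(0.59)) ≈ (1.5614, 0.8672)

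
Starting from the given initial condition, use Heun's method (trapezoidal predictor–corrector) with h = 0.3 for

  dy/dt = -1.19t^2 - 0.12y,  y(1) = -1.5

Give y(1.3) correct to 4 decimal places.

-1.9207

Heun: k1 = f(t_n, y_n); k2 = f(t_n + h, y_n + h·k1); y_{n+1} = y_n + (h/2)·(k1 + k2).
t=1.000000, y=-1.500000:
  k1 = f(1.000000, -1.500000) = -1.010000
  k2 = f(1.300000, -1.803000) = -1.794740
  y ← -1.500000 + (0.3/2)·(-1.010000 + (-1.794740)) = -1.920711
y(1.3) ≈ -1.9207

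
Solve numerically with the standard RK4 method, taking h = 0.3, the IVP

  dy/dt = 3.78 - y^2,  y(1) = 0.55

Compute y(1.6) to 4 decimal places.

1.7381

RK4: k1 = f(t_n, y_n); k2 = f(t_n + h/2, y_n + (h/2)·k1); k3 = f(t_n + h/2, y_n + (h/2)·k2); k4 = f(t_n + h, y_n + h·k3); y_{n+1} = y_n + (h/6)·(k1 + 2k2 + 2k3 + k4).
t=1.000000, y=0.550000:
  k1 = f(1.000000, 0.550000) = 3.477500
  k2 = f(1.150000, 1.071625) = 2.631620
  k3 = f(1.150000, 0.944743) = 2.887461
  k4 = f(1.300000, 1.416238) = 1.774269
  y ← 0.550000 + (0.3/6)·(k1 + 2k2 + 2k3 + k4) = 1.364497
t=1.300000, y=1.364497:
  k1 = f(1.300000, 1.364497) = 1.918149
  k2 = f(1.450000, 1.652219) = 1.050173
  k3 = f(1.450000, 1.522022) = 1.463448
  k4 = f(1.600000, 1.803531) = 0.527276
  y ← 1.364497 + (0.3/6)·(k1 + 2k2 + 2k3 + k4) = 1.738130
y(1.6) ≈ 1.7381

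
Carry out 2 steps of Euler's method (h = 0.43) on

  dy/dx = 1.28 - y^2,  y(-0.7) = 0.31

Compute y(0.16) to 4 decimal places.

1.0810

Euler: y_{n+1} = y_n + h·f(x_n, y_n).
x=-0.700000, y=0.310000: f=1.183900 → y ← 0.310000 + 0.43·1.183900 = 0.819077
x=-0.270000, y=0.819077: f=0.609113 → y ← 0.819077 + 0.43·0.609113 = 1.080996
y(0.16) ≈ 1.0810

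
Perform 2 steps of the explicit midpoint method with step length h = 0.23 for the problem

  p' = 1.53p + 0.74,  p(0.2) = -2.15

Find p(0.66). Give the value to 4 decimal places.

Midpoint: k1 = f(s_n, p_n); k2 = f(s_n + h/2, p_n + (h/2)·k1); p_{n+1} = p_n + h·k2.
s=0.200000, p=-2.150000:
  k1 = f(0.200000, -2.150000) = -2.549500
  k2 = f(0.315000, -2.443192) = -2.998085
  p ← -2.150000 + 0.23·(-2.998085) = -2.839559
s=0.430000, p=-2.839559:
  k1 = f(0.430000, -2.839559) = -3.604526
  k2 = f(0.545000, -3.254080) = -4.238742
  p ← -2.839559 + 0.23·(-4.238742) = -3.814470
p(0.66) ≈ -3.8145

-3.8145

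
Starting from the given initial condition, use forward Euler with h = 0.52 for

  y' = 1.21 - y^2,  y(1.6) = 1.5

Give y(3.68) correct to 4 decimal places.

1.1002

Euler: y_{n+1} = y_n + h·f(x_n, y_n).
x=1.600000, y=1.500000: f=-1.040000 → y ← 1.500000 + 0.52·(-1.040000) = 0.959200
x=2.120000, y=0.959200: f=0.289935 → y ← 0.959200 + 0.52·0.289935 = 1.109966
x=2.640000, y=1.109966: f=-0.022025 → y ← 1.109966 + 0.52·(-0.022025) = 1.098513
x=3.160000, y=1.098513: f=0.003269 → y ← 1.098513 + 0.52·0.003269 = 1.100213
y(3.68) ≈ 1.1002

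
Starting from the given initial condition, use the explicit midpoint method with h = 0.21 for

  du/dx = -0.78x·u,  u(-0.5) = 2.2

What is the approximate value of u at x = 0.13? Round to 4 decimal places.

Midpoint: k1 = f(x_n, u_n); k2 = f(x_n + h/2, u_n + (h/2)·k1); u_{n+1} = u_n + h·k2.
x=-0.500000, u=2.200000:
  k1 = f(-0.500000, 2.200000) = 0.858000
  k2 = f(-0.395000, 2.290090) = 0.705577
  u ← 2.200000 + 0.21·0.705577 = 2.348171
x=-0.290000, u=2.348171:
  k1 = f(-0.290000, 2.348171) = 0.531156
  k2 = f(-0.185000, 2.403943) = 0.346889
  u ← 2.348171 + 0.21·0.346889 = 2.421018
x=-0.080000, u=2.421018:
  k1 = f(-0.080000, 2.421018) = 0.151072
  k2 = f(0.025000, 2.436880) = -0.047519
  u ← 2.421018 + 0.21·(-0.047519) = 2.411039
u(0.13) ≈ 2.4110

2.4110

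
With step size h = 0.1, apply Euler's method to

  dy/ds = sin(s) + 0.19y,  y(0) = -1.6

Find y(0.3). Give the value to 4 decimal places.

-1.6629

Euler: y_{n+1} = y_n + h·f(s_n, y_n).
s=0.000000, y=-1.600000: f=-0.304000 → y ← -1.600000 + 0.1·(-0.304000) = -1.630400
s=0.100000, y=-1.630400: f=-0.209943 → y ← -1.630400 + 0.1·(-0.209943) = -1.651394
s=0.200000, y=-1.651394: f=-0.115096 → y ← -1.651394 + 0.1·(-0.115096) = -1.662904
y(0.3) ≈ -1.6629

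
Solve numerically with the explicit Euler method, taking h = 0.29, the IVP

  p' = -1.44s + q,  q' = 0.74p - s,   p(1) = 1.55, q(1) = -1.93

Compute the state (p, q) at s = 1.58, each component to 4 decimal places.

-0.5133, -2.1386

Euler on (p,q): p_{n+1} = p_n + h·p', q_{n+1} = q_n + h·q'.
1.000000: (1.550000, -1.930000); f=(-3.370000, 0.147000) → (0.572700, -1.887370)
1.290000: (0.572700, -1.887370); f=(-3.744970, -0.866202) → (-0.513341, -2.138569)
(p(1.58), q(1.58)) ≈ (-0.5133, -2.1386)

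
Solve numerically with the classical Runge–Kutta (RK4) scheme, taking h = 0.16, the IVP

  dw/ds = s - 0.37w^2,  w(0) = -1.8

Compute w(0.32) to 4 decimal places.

-2.2265

RK4: k1 = f(s_n, w_n); k2 = f(s_n + h/2, w_n + (h/2)·k1); k3 = f(s_n + h/2, w_n + (h/2)·k2); k4 = f(s_n + h, w_n + h·k3); w_{n+1} = w_n + (h/6)·(k1 + 2k2 + 2k3 + k4).
s=0.000000, w=-1.800000:
  k1 = f(0.000000, -1.800000) = -1.198800
  k2 = f(0.080000, -1.895904) = -1.249947
  k3 = f(0.080000, -1.899996) = -1.255694
  k4 = f(0.160000, -2.000911) = -1.321349
  w ← -1.800000 + (0.16/6)·(k1 + 2k2 + 2k3 + k4) = -2.000838
s=0.160000, w=-2.000838:
  k1 = f(0.160000, -2.000838) = -1.321241
  k2 = f(0.240000, -2.106537) = -1.401875
  k3 = f(0.240000, -2.112988) = -1.411946
  k4 = f(0.320000, -2.226750) = -1.514613
  w ← -2.000838 + (0.16/6)·(k1 + 2k2 + 2k3 + k4) = -2.226531
w(0.32) ≈ -2.2265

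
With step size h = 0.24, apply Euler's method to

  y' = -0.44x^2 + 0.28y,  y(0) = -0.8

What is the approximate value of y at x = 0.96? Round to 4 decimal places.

Euler: y_{n+1} = y_n + h·f(x_n, y_n).
x=0.000000, y=-0.800000: f=-0.224000 → y ← -0.800000 + 0.24·(-0.224000) = -0.853760
x=0.240000, y=-0.853760: f=-0.264397 → y ← -0.853760 + 0.24·(-0.264397) = -0.917215
x=0.480000, y=-0.917215: f=-0.358196 → y ← -0.917215 + 0.24·(-0.358196) = -1.003182
x=0.720000, y=-1.003182: f=-0.508987 → y ← -1.003182 + 0.24·(-0.508987) = -1.125339
y(0.96) ≈ -1.1253

-1.1253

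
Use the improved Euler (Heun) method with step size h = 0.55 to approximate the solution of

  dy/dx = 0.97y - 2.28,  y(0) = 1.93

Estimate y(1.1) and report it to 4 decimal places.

1.1696

Heun: k1 = f(x_n, y_n); k2 = f(x_n + h, y_n + h·k1); y_{n+1} = y_n + (h/2)·(k1 + k2).
x=0.000000, y=1.930000:
  k1 = f(0.000000, 1.930000) = -0.407900
  k2 = f(0.550000, 1.705655) = -0.625515
  y ← 1.930000 + (0.55/2)·(-0.407900 + (-0.625515)) = 1.645811
x=0.550000, y=1.645811:
  k1 = f(0.550000, 1.645811) = -0.683563
  k2 = f(1.100000, 1.269851) = -1.048244
  y ← 1.645811 + (0.55/2)·(-0.683563 + (-1.048244)) = 1.169564
y(1.1) ≈ 1.1696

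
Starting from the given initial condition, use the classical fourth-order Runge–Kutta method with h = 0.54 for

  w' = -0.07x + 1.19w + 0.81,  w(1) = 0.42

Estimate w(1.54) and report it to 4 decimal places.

1.3453

RK4: k1 = f(x_n, w_n); k2 = f(x_n + h/2, w_n + (h/2)·k1); k3 = f(x_n + h/2, w_n + (h/2)·k2); k4 = f(x_n + h, w_n + h·k3); w_{n+1} = w_n + (h/6)·(k1 + 2k2 + 2k3 + k4).
x=1.000000, w=0.420000:
  k1 = f(1.000000, 0.420000) = 1.239800
  k2 = f(1.270000, 0.754746) = 1.619248
  k3 = f(1.270000, 0.857197) = 1.741164
  k4 = f(1.540000, 1.360229) = 2.320872
  w ← 0.420000 + (0.54/6)·(k1 + 2k2 + 2k3 + k4) = 1.345335
w(1.54) ≈ 1.3453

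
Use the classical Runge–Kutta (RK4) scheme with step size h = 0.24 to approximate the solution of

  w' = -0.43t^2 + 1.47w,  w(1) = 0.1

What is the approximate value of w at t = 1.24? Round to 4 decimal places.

RK4: k1 = f(t_n, w_n); k2 = f(t_n + h/2, w_n + (h/2)·k1); k3 = f(t_n + h/2, w_n + (h/2)·k2); k4 = f(t_n + h, w_n + h·k3); w_{n+1} = w_n + (h/6)·(k1 + 2k2 + 2k3 + k4).
t=1.000000, w=0.100000:
  k1 = f(1.000000, 0.100000) = -0.283000
  k2 = f(1.120000, 0.066040) = -0.442313
  k3 = f(1.120000, 0.046922) = -0.470416
  k4 = f(1.240000, -0.012900) = -0.680131
  w ← 0.100000 + (0.24/6)·(k1 + 2k2 + 2k3 + k4) = -0.011544
w(1.24) ≈ -0.0115

-0.0115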